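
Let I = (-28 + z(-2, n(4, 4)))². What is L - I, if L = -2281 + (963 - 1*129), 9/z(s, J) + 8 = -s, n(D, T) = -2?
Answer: -9269/4 ≈ -2317.3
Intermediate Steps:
z(s, J) = 9/(-8 - s)
L = -1447 (L = -2281 + (963 - 129) = -2281 + 834 = -1447)
I = 3481/4 (I = (-28 - 9/(8 - 2))² = (-28 - 9/6)² = (-28 - 9*⅙)² = (-28 - 3/2)² = (-59/2)² = 3481/4 ≈ 870.25)
L - I = -1447 - 1*3481/4 = -1447 - 3481/4 = -9269/4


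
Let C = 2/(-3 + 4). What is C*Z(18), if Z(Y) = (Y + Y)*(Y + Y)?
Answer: 2592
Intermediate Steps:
Z(Y) = 4*Y² (Z(Y) = (2*Y)*(2*Y) = 4*Y²)
C = 2 (C = 2/1 = 2*1 = 2)
C*Z(18) = 2*(4*18²) = 2*(4*324) = 2*1296 = 2592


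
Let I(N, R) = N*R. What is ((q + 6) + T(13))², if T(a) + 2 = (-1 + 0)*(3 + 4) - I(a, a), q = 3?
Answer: 28561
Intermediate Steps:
T(a) = -9 - a² (T(a) = -2 + ((-1 + 0)*(3 + 4) - a*a) = -2 + (-1*7 - a²) = -2 + (-7 - a²) = -9 - a²)
((q + 6) + T(13))² = ((3 + 6) + (-9 - 1*13²))² = (9 + (-9 - 1*169))² = (9 + (-9 - 169))² = (9 - 178)² = (-169)² = 28561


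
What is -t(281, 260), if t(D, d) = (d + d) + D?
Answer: -801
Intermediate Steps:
t(D, d) = D + 2*d (t(D, d) = 2*d + D = D + 2*d)
-t(281, 260) = -(281 + 2*260) = -(281 + 520) = -1*801 = -801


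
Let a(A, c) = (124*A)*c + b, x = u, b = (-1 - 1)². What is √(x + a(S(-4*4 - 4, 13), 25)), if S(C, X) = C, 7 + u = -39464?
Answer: I*√101467 ≈ 318.54*I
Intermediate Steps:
u = -39471 (u = -7 - 39464 = -39471)
b = 4 (b = (-2)² = 4)
x = -39471
a(A, c) = 4 + 124*A*c (a(A, c) = (124*A)*c + 4 = 124*A*c + 4 = 4 + 124*A*c)
√(x + a(S(-4*4 - 4, 13), 25)) = √(-39471 + (4 + 124*(-4*4 - 4)*25)) = √(-39471 + (4 + 124*(-16 - 4)*25)) = √(-39471 + (4 + 124*(-20)*25)) = √(-39471 + (4 - 62000)) = √(-39471 - 61996) = √(-101467) = I*√101467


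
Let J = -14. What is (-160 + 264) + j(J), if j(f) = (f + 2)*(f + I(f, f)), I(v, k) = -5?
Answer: 332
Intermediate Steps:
j(f) = (-5 + f)*(2 + f) (j(f) = (f + 2)*(f - 5) = (2 + f)*(-5 + f) = (-5 + f)*(2 + f))
(-160 + 264) + j(J) = (-160 + 264) + (-10 + (-14)**2 - 3*(-14)) = 104 + (-10 + 196 + 42) = 104 + 228 = 332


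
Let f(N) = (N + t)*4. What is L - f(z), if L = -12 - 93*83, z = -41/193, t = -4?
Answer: -1488831/193 ≈ -7714.1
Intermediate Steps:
z = -41/193 (z = -41*1/193 = -41/193 ≈ -0.21244)
L = -7731 (L = -12 - 7719 = -7731)
f(N) = -16 + 4*N (f(N) = (N - 4)*4 = (-4 + N)*4 = -16 + 4*N)
L - f(z) = -7731 - (-16 + 4*(-41/193)) = -7731 - (-16 - 164/193) = -7731 - 1*(-3252/193) = -7731 + 3252/193 = -1488831/193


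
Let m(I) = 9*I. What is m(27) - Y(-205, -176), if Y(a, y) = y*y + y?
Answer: -30557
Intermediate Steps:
Y(a, y) = y + y**2 (Y(a, y) = y**2 + y = y + y**2)
m(27) - Y(-205, -176) = 9*27 - (-176)*(1 - 176) = 243 - (-176)*(-175) = 243 - 1*30800 = 243 - 30800 = -30557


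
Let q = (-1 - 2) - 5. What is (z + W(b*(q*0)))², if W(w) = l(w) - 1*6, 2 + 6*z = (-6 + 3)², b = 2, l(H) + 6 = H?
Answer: 4225/36 ≈ 117.36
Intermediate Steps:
q = -8 (q = -3 - 5 = -8)
l(H) = -6 + H
z = 7/6 (z = -⅓ + (-6 + 3)²/6 = -⅓ + (⅙)*(-3)² = -⅓ + (⅙)*9 = -⅓ + 3/2 = 7/6 ≈ 1.1667)
W(w) = -12 + w (W(w) = (-6 + w) - 1*6 = (-6 + w) - 6 = -12 + w)
(z + W(b*(q*0)))² = (7/6 + (-12 + 2*(-8*0)))² = (7/6 + (-12 + 2*0))² = (7/6 + (-12 + 0))² = (7/6 - 12)² = (-65/6)² = 4225/36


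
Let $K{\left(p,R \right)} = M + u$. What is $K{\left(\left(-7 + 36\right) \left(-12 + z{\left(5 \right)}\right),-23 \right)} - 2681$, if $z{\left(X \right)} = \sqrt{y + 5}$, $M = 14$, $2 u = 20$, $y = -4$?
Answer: $-2657$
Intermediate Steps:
$u = 10$ ($u = \frac{1}{2} \cdot 20 = 10$)
$z{\left(X \right)} = 1$ ($z{\left(X \right)} = \sqrt{-4 + 5} = \sqrt{1} = 1$)
$K{\left(p,R \right)} = 24$ ($K{\left(p,R \right)} = 14 + 10 = 24$)
$K{\left(\left(-7 + 36\right) \left(-12 + z{\left(5 \right)}\right),-23 \right)} - 2681 = 24 - 2681 = -2657$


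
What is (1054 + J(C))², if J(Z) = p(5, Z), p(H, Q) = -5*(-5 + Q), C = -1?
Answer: 1175056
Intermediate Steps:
p(H, Q) = 25 - 5*Q
J(Z) = 25 - 5*Z
(1054 + J(C))² = (1054 + (25 - 5*(-1)))² = (1054 + (25 + 5))² = (1054 + 30)² = 1084² = 1175056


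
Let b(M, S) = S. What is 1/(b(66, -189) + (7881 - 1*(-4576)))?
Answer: 1/12268 ≈ 8.1513e-5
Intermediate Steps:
1/(b(66, -189) + (7881 - 1*(-4576))) = 1/(-189 + (7881 - 1*(-4576))) = 1/(-189 + (7881 + 4576)) = 1/(-189 + 12457) = 1/12268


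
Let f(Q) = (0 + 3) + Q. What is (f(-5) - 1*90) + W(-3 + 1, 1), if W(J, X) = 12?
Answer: -80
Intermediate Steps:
f(Q) = 3 + Q
(f(-5) - 1*90) + W(-3 + 1, 1) = ((3 - 5) - 1*90) + 12 = (-2 - 90) + 12 = -92 + 12 = -80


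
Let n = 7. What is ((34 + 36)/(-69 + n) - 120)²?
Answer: 14100025/961 ≈ 14672.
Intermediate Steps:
((34 + 36)/(-69 + n) - 120)² = ((34 + 36)/(-69 + 7) - 120)² = (70/(-62) - 120)² = (70*(-1/62) - 120)² = (-35/31 - 120)² = (-3755/31)² = 14100025/961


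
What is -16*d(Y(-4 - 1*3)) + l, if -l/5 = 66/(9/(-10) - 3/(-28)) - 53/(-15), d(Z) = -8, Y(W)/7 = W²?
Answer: 58447/111 ≈ 526.55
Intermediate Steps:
Y(W) = 7*W²
l = 44239/111 (l = -5*(66/(9/(-10) - 3/(-28)) - 53/(-15)) = -5*(66/(9*(-⅒) - 3*(-1/28)) - 53*(-1/15)) = -5*(66/(-9/10 + 3/28) + 53/15) = -5*(66/(-111/140) + 53/15) = -5*(66*(-140/111) + 53/15) = -5*(-3080/37 + 53/15) = -5*(-44239/555) = 44239/111 ≈ 398.55)
-16*d(Y(-4 - 1*3)) + l = -16*(-8) + 44239/111 = 128 + 44239/111 = 58447/111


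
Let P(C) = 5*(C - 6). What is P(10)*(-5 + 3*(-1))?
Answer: -160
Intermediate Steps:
P(C) = -30 + 5*C (P(C) = 5*(-6 + C) = -30 + 5*C)
P(10)*(-5 + 3*(-1)) = (-30 + 5*10)*(-5 + 3*(-1)) = (-30 + 50)*(-5 - 3) = 20*(-8) = -160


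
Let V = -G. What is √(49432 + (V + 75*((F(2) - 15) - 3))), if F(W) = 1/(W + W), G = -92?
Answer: 3*√21419/2 ≈ 219.53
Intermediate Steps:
F(W) = 1/(2*W)
V = 92 (V = -1*(-92) = 92)
√(49432 + (V + 75*((F(2) - 15) - 3))) = √(49432 + (92 + 75*(((½)/2 - 15) - 3))) = √(49432 + (92 + 75*(((½)*(½) - 15) - 3))) = √(49432 + (92 + 75*((¼ - 15) - 3))) = √(49432 + (92 + 75*(-59/4 - 3))) = √(49432 + (92 + 75*(-71/4))) = √(49432 + (92 - 5325/4)) = √(49432 - 4957/4) = √(192771/4) = 3*√21419/2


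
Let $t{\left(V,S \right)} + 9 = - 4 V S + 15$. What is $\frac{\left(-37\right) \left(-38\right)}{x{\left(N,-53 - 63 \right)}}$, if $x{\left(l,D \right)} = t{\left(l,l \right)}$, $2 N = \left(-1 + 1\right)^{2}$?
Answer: $\frac{703}{3} \approx 234.33$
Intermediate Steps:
$N = 0$ ($N = \frac{\left(-1 + 1\right)^{2}}{2} = \frac{0^{2}}{2} = \frac{1}{2} \cdot 0 = 0$)
$t{\left(V,S \right)} = 6 - 4 S V$ ($t{\left(V,S \right)} = -9 + \left(- 4 V S + 15\right) = -9 - \left(-15 + 4 S V\right) = 6 - 4 S V$)
$x{\left(l,D \right)} = 6 - 4 l^{2}$ ($x{\left(l,D \right)} = 6 - 4 l l = 6 - 4 l^{2}$)
$\frac{\left(-37\right) \left(-38\right)}{x{\left(N,-53 - 63 \right)}} = \frac{\left(-37\right) \left(-38\right)}{6 - 4 \cdot 0^{2}} = \frac{1406}{6 - 0} = \frac{1406}{6 + 0} = \frac{1406}{6} = 1406 \cdot \frac{1}{6} = \frac{703}{3}$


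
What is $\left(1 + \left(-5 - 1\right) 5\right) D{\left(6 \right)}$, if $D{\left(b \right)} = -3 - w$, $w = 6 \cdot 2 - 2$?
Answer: $377$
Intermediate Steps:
$w = 10$ ($w = 12 - 2 = 10$)
$D{\left(b \right)} = -13$ ($D{\left(b \right)} = -3 - 10 = -13$)
$\left(1 + \left(-5 - 1\right) 5\right) D{\left(6 \right)} = \left(1 + \left(-5 - 1\right) 5\right) \left(-13\right) = \left(1 - 30\right) \left(-13\right) = \left(-29\right) \left(-13\right) = 377$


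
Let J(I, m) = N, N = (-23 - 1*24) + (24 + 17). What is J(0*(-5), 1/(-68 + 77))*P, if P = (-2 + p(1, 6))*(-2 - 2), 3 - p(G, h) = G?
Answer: 0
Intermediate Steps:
p(G, h) = 3 - G
N = -6 (N = (-23 - 24) + 41 = -47 + 41 = -6)
J(I, m) = -6
P = 0 (P = (-2 + (3 - 1*1))*(-2 - 2) = (-2 + (3 - 1))*(-4) = (-2 + 2)*(-4) = 0*(-4) = 0)
J(0*(-5), 1/(-68 + 77))*P = -6*0 = 0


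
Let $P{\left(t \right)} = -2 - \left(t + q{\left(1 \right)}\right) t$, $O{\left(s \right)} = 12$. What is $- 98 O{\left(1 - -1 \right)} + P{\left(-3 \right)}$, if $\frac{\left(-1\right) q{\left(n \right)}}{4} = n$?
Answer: $-1199$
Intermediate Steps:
$q{\left(n \right)} = - 4 n$
$P{\left(t \right)} = -2 - t \left(-4 + t\right)$ ($P{\left(t \right)} = -2 - \left(t - 4\right) t = -2 - \left(-4 + t\right) t = -2 - t \left(-4 + t\right)$)
$- 98 O{\left(1 - -1 \right)} + P{\left(-3 \right)} = \left(-98\right) 12 - 23 = -1176 - 23 = -1199$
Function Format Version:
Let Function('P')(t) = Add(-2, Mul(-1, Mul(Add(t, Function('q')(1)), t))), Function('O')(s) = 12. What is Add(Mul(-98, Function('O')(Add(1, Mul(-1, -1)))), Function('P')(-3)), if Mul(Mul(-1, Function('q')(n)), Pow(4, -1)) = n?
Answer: -1199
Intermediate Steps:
Function('q')(n) = Mul(-4, n)
Function('P')(t) = Add(-2, Mul(-1, t, Add(-4, t))) (Function('P')(t) = Add(-2, Mul(-1, Mul(Add(t, Mul(-4, 1)), t))) = Add(-2, Mul(-1, Mul(Add(t, -4), t))) = Add(-2, Mul(-1, Mul(Add(-4, t), t))) = Add(-2, Mul(-1, Mul(t, Add(-4, t)))) = Add(-2, Mul(-1, t, Add(-4, t))))
Add(Mul(-98, Function('O')(Add(1, Mul(-1, -1)))), Function('P')(-3)) = Add(Mul(-98, 12), Add(-2, Mul(-1, Pow(-3, 2)), Mul(4, -3))) = Add(-1176, Add(-2, Mul(-1, 9), -12)) = Add(-1176, Add(-2, -9, -12)) = Add(-1176, -23) = -1199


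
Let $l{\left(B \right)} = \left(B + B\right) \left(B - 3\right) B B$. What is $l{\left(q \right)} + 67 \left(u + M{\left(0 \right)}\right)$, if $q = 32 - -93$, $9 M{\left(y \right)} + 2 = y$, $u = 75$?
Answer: $\frac{4289107591}{9} \approx 4.7657 \cdot 10^{8}$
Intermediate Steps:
$M{\left(y \right)} = - \frac{2}{9} + \frac{y}{9}$
$q = 125$ ($q = 32 + 93 = 125$)
$l{\left(B \right)} = 2 B^{3} \left(-3 + B\right)$ ($l{\left(B \right)} = 2 B \left(-3 + B\right) B B = 2 B^{2} \left(-3 + B\right) B = 2 B^{3} \left(-3 + B\right)$)
$l{\left(q \right)} + 67 \left(u + M{\left(0 \right)}\right) = 2 \cdot 125^{3} \left(-3 + 125\right) + 67 \left(75 + \left(- \frac{2}{9} + \frac{1}{9} \cdot 0\right)\right) = 2 \cdot 1953125 \cdot 122 + 67 \left(75 + \left(- \frac{2}{9} + 0\right)\right) = 476562500 + 67 \left(75 - \frac{2}{9}\right) = 476562500 + 67 \cdot \frac{673}{9} = 476562500 + \frac{45091}{9} = \frac{4289107591}{9}$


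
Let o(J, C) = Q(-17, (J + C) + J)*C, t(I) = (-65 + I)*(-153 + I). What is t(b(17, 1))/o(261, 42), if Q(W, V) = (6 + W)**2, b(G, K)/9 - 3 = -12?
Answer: 5694/847 ≈ 6.7225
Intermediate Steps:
b(G, K) = -81 (b(G, K) = 27 + 9*(-12) = 27 - 108 = -81)
t(I) = (-153 + I)*(-65 + I)
o(J, C) = 121*C (o(J, C) = (6 - 17)**2*C = (-11)**2*C = 121*C)
t(b(17, 1))/o(261, 42) = (9945 + (-81)**2 - 218*(-81))/((121*42)) = (9945 + 6561 + 17658)/5082 = 34164*(1/5082) = 5694/847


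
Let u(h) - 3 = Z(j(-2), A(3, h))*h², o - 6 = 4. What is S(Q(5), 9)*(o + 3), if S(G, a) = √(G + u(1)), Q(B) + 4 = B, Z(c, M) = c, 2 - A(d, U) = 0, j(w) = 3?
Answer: 13*√7 ≈ 34.395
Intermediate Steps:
o = 10 (o = 6 + 4 = 10)
A(d, U) = 2 (A(d, U) = 2 - 1*0 = 2 + 0 = 2)
Q(B) = -4 + B
u(h) = 3 + 3*h²
S(G, a) = √(6 + G) (S(G, a) = √(G + (3 + 3*1²)) = √(G + (3 + 3*1)) = √(G + (3 + 3)) = √(G + 6) = √(6 + G))
S(Q(5), 9)*(o + 3) = √(6 + (-4 + 5))*(10 + 3) = √(6 + 1)*13 = √7*13 = 13*√7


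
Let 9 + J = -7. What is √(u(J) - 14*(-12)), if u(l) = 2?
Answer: √170 ≈ 13.038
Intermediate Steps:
J = -16 (J = -9 - 7 = -16)
√(u(J) - 14*(-12)) = √(2 - 14*(-12)) = √(2 + 168) = √170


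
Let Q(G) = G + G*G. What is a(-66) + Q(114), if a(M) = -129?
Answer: 12981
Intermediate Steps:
Q(G) = G + G²
a(-66) + Q(114) = -129 + 114*(1 + 114) = -129 + 114*115 = -129 + 13110 = 12981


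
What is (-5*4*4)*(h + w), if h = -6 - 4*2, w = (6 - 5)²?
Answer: 1040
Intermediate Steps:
w = 1 (w = 1² = 1)
h = -14 (h = -6 - 8 = -14)
(-5*4*4)*(h + w) = (-5*4*4)*(-14 + 1) = -20*4*(-13) = -80*(-13) = 1040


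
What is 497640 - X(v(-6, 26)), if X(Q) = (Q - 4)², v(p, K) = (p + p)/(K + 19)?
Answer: 111964904/225 ≈ 4.9762e+5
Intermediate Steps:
v(p, K) = 2*p/(19 + K) (v(p, K) = (2*p)/(19 + K) = 2*p/(19 + K))
X(Q) = (-4 + Q)²
497640 - X(v(-6, 26)) = 497640 - (-4 + 2*(-6)/(19 + 26))² = 497640 - (-4 + 2*(-6)/45)² = 497640 - (-4 + 2*(-6)*(1/45))² = 497640 - (-4 - 4/15)² = 497640 - (-64/15)² = 497640 - 1*4096/225 = 497640 - 4096/225 = 111964904/225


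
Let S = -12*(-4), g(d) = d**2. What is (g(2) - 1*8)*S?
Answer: -192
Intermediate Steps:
S = 48
(g(2) - 1*8)*S = (2**2 - 1*8)*48 = (4 - 8)*48 = -4*48 = -192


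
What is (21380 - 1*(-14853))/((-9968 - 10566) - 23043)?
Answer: -36233/43577 ≈ -0.83147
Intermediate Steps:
(21380 - 1*(-14853))/((-9968 - 10566) - 23043) = (21380 + 14853)/(-20534 - 23043) = 36233/(-43577) = 36233*(-1/43577) = -36233/43577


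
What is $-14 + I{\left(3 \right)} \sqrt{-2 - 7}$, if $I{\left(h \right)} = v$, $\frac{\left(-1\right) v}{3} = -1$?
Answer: $-14 + 9 i \approx -14.0 + 9.0 i$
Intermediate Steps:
$v = 3$ ($v = \left(-3\right) \left(-1\right) = 3$)
$I{\left(h \right)} = 3$
$-14 + I{\left(3 \right)} \sqrt{-2 - 7} = -14 + 3 \sqrt{-2 - 7} = -14 + 3 \sqrt{-9} = -14 + 3 \cdot 3 i = -14 + 9 i$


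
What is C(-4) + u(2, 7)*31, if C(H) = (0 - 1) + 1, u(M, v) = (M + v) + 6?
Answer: 465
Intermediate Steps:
u(M, v) = 6 + M + v
C(H) = 0 (C(H) = -1 + 1 = 0)
C(-4) + u(2, 7)*31 = 0 + (6 + 2 + 7)*31 = 0 + 15*31 = 0 + 465 = 465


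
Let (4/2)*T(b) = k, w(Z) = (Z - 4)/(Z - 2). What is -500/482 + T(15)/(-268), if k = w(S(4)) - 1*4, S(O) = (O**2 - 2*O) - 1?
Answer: -665903/645880 ≈ -1.0310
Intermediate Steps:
S(O) = -1 + O**2 - 2*O
w(Z) = (-4 + Z)/(-2 + Z)
k = -17/5 (k = (-4 + (-1 + 4**2 - 2*4))/(-2 + (-1 + 4**2 - 2*4)) - 1*4 = (-4 + (-1 + 16 - 8))/(-2 + (-1 + 16 - 8)) - 4 = (-4 + 7)/(-2 + 7) - 4 = 3/5 - 4 = -17/5 ≈ -3.4000)
T(b) = -17/10 (T(b) = (1/2)*(-17/5) = -17/10)
-500/482 + T(15)/(-268) = -500/482 - 17/10/(-268) = -500*1/482 - 17/10*(-1/268) = -250/241 + 17/2680 = -665903/645880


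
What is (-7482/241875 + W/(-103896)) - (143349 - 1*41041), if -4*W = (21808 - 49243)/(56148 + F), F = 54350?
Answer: -978772424009063209/9566916840000 ≈ -1.0231e+5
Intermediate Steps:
W = 27435/441992 (W = -(21808 - 49243)/(4*(56148 + 54350)) = -(-27435)/(4*110498) = -¼*(-27435/110498) = 27435/441992 ≈ 0.062071)
(-7482/241875 + W/(-103896)) - (143349 - 1*41041) = (-7482/241875 + (27435/441992)/(-103896)) - (143349 - 1*41041) = (-7482*1/241875 + (27435/441992)*(-1/103896)) - (143349 - 41041) = (-58/1875 - 9145/15307066944) - 1*102308 = -295942343209/9566916840000 - 102308 = -978772424009063209/9566916840000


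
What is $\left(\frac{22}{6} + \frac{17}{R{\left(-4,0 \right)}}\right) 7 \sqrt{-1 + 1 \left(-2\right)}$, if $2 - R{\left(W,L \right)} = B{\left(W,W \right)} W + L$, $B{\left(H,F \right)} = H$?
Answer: $\frac{103 i \sqrt{3}}{6} \approx 29.734 i$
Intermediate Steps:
$R{\left(W,L \right)} = 2 - L - W^{2}$ ($R{\left(W,L \right)} = 2 - \left(W W + L\right) = 2 - \left(W^{2} + L\right) = 2 - \left(L + W^{2}\right) = 2 - L - W^{2}$)
$\left(\frac{22}{6} + \frac{17}{R{\left(-4,0 \right)}}\right) 7 \sqrt{-1 + 1 \left(-2\right)} = \left(\frac{22}{6} + \frac{17}{2 - 0 - \left(-4\right)^{2}}\right) 7 \sqrt{-1 + 1 \left(-2\right)} = \left(22 \cdot \frac{1}{6} + \frac{17}{2 + 0 - 16}\right) 7 \sqrt{-1 - 2} = \left(\frac{11}{3} + \frac{17}{2 + 0 - 16}\right) 7 \sqrt{-3} = \left(\frac{11}{3} + \frac{17}{-14}\right) 7 i \sqrt{3} = \left(\frac{11}{3} + 17 \left(- \frac{1}{14}\right)\right) 7 i \sqrt{3} = \left(\frac{11}{3} - \frac{17}{14}\right) 7 i \sqrt{3} = \frac{103}{42} \cdot 7 i \sqrt{3} = \frac{103 i \sqrt{3}}{6}$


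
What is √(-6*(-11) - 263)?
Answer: I*√197 ≈ 14.036*I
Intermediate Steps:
√(-6*(-11) - 263) = √(66 - 263) = √(-197) = I*√197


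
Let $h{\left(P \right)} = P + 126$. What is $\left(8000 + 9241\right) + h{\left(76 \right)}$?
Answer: $17443$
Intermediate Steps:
$h{\left(P \right)} = 126 + P$
$\left(8000 + 9241\right) + h{\left(76 \right)} = \left(8000 + 9241\right) + \left(126 + 76\right) = 17241 + 202 = 17443$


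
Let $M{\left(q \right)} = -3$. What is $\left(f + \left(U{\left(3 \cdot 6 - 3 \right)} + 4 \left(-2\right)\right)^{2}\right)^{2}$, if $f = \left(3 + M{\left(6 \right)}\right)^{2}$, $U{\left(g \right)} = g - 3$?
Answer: $256$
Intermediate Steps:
$U{\left(g \right)} = -3 + g$
$f = 0$ ($f = \left(3 - 3\right)^{2} = 0^{2} = 0$)
$\left(f + \left(U{\left(3 \cdot 6 - 3 \right)} + 4 \left(-2\right)\right)^{2}\right)^{2} = \left(0 + \left(\left(-3 + \left(3 \cdot 6 - 3\right)\right) + 4 \left(-2\right)\right)^{2}\right)^{2} = \left(0 + \left(\left(-3 + \left(18 - 3\right)\right) - 8\right)^{2}\right)^{2} = \left(0 + \left(\left(-3 + 15\right) - 8\right)^{2}\right)^{2} = \left(0 + \left(12 - 8\right)^{2}\right)^{2} = \left(0 + 4^{2}\right)^{2} = \left(0 + 16\right)^{2} = 16^{2} = 256$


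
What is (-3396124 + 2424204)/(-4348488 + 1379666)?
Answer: 485960/1484411 ≈ 0.32738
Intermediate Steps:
(-3396124 + 2424204)/(-4348488 + 1379666) = -971920/(-2968822) = -971920*(-1/2968822) = 485960/1484411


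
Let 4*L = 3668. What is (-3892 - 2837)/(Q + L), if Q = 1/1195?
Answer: -2680385/365272 ≈ -7.3381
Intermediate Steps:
L = 917 (L = (1/4)*3668 = 917)
Q = 1/1195 ≈ 0.00083682
(-3892 - 2837)/(Q + L) = (-3892 - 2837)/(1/1195 + 917) = -6729/1095816/1195 = -6729*1195/1095816 = -2680385/365272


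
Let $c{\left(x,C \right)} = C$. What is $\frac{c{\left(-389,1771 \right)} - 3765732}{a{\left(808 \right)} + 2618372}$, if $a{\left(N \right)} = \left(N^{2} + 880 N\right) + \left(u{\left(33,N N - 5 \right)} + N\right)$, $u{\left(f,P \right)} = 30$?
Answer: $- \frac{3763961}{3983114} \approx -0.94498$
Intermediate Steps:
$a{\left(N \right)} = 30 + N^{2} + 881 N$ ($a{\left(N \right)} = \left(N^{2} + 880 N\right) + \left(30 + N\right) = 30 + N^{2} + 881 N$)
$\frac{c{\left(-389,1771 \right)} - 3765732}{a{\left(808 \right)} + 2618372} = \frac{1771 - 3765732}{\left(30 + 808^{2} + 881 \cdot 808\right) + 2618372} = - \frac{3763961}{\left(30 + 652864 + 711848\right) + 2618372} = - \frac{3763961}{1364742 + 2618372} = - \frac{3763961}{3983114}$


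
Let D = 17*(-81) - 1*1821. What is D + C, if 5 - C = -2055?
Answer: -1138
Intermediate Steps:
C = 2060 (C = 5 - 1*(-2055) = 5 + 2055 = 2060)
D = -3198 (D = -1377 - 1821 = -3198)
D + C = -3198 + 2060 = -1138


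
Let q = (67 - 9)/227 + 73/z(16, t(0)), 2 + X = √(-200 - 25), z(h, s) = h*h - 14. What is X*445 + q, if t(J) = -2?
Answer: -48860653/54934 + 6675*I ≈ -889.44 + 6675.0*I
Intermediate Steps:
z(h, s) = -14 + h² (z(h, s) = h² - 14 = -14 + h²)
X = -2 + 15*I (X = -2 + √(-200 - 25) = -2 + √(-225) = -2 + 15*I ≈ -2.0 + 15.0*I)
q = 30607/54934 (q = (67 - 9)/227 + 73/(-14 + 16²) = 58*(1/227) + 73/(-14 + 256) = 58/227 + 73/242 = 30607/54934 ≈ 0.55716)
X*445 + q = (-2 + 15*I)*445 + 30607/54934 = (-890 + 6675*I) + 30607/54934 = -48860653/54934 + 6675*I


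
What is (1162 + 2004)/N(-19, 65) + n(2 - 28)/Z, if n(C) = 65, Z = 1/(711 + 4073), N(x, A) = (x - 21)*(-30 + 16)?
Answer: 87070383/280 ≈ 3.1097e+5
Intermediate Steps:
N(x, A) = 294 - 14*x (N(x, A) = (-21 + x)*(-14) = 294 - 14*x)
Z = 1/4784 ≈ 0.00020903
(1162 + 2004)/N(-19, 65) + n(2 - 28)/Z = (1162 + 2004)/(294 - 14*(-19)) + 65/(1/4784) = 3166/(294 + 266) + 65*4784 = 3166/560 + 310960 = 3166*(1/560) + 310960 = 1583/280 + 310960 = 87070383/280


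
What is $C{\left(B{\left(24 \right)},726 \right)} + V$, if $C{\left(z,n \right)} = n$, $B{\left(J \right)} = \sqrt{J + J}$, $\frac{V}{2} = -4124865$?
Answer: $-8249004$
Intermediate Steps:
$V = -8249730$ ($V = 2 \left(-4124865\right) = -8249730$)
$B{\left(J \right)} = \sqrt{2} \sqrt{J}$ ($B{\left(J \right)} = \sqrt{2 J} = \sqrt{2} \sqrt{J}$)
$C{\left(B{\left(24 \right)},726 \right)} + V = 726 - 8249730 = -8249004$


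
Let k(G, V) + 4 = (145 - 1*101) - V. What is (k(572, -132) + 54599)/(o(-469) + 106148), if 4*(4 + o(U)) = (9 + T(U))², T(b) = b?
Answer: 54771/159044 ≈ 0.34438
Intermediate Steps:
k(G, V) = 40 - V (k(G, V) = -4 + ((145 - 1*101) - V) = -4 + ((145 - 101) - V) = -4 + (44 - V) = 40 - V)
o(U) = -4 + (9 + U)²/4
(k(572, -132) + 54599)/(o(-469) + 106148) = ((40 - 1*(-132)) + 54599)/((-4 + (9 - 469)²/4) + 106148) = ((40 + 132) + 54599)/((-4 + (¼)*(-460)²) + 106148) = (172 + 54599)/((-4 + (¼)*211600) + 106148) = 54771/((-4 + 52900) + 106148) = 54771/(52896 + 106148) = 54771/159044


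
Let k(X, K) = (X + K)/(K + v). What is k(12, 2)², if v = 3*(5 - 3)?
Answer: 49/16 ≈ 3.0625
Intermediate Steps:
v = 6 (v = 3*2 = 6)
k(X, K) = (K + X)/(6 + K) (k(X, K) = (X + K)/(K + 6) = (K + X)/(6 + K))
k(12, 2)² = ((2 + 12)/(6 + 2))² = (14/8)² = ((⅛)*14)² = (7/4)² = 49/16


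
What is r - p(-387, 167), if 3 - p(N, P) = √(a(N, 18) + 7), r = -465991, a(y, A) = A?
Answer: -465989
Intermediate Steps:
p(N, P) = -2 (p(N, P) = 3 - √(18 + 7) = 3 - √25 = 3 - 1*5 = 3 - 5 = -2)
r - p(-387, 167) = -465991 - 1*(-2) = -465991 + 2 = -465989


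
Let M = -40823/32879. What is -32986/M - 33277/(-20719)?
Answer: 22472081419957/845811737 ≈ 26569.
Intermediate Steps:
M = -40823/32879 (M = -40823*1/32879 = -40823/32879 ≈ -1.2416)
-32986/M - 33277/(-20719) = -32986/(-40823/32879) - 33277/(-20719) = -32986*(-32879/40823) - 33277*(-1/20719) = 1084546694/40823 + 33277/20719 = 22472081419957/845811737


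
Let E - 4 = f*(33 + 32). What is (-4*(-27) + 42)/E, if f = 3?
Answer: 150/199 ≈ 0.75377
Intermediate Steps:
E = 199 (E = 4 + 3*(33 + 32) = 4 + 3*65 = 4 + 195 = 199)
(-4*(-27) + 42)/E = (-4*(-27) + 42)/199 = (108 + 42)*(1/199) = 150*(1/199) = 150/199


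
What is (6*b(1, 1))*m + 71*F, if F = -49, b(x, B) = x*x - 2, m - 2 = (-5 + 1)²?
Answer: -3587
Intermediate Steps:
m = 18 (m = 2 + (-5 + 1)² = 2 + (-4)² = 2 + 16 = 18)
b(x, B) = -2 + x² (b(x, B) = x² - 2 = -2 + x²)
(6*b(1, 1))*m + 71*F = (6*(-2 + 1²))*18 + 71*(-49) = (6*(-2 + 1))*18 - 3479 = (6*(-1))*18 - 3479 = -6*18 - 3479 = -108 - 3479 = -3587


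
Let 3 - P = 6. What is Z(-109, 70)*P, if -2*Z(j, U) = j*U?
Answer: -11445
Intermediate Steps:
P = -3 (P = 3 - 1*6 = 3 - 6 = -3)
Z(j, U) = -U*j/2 (Z(j, U) = -j*U/2 = -U*j/2)
Z(-109, 70)*P = -1/2*70*(-109)*(-3) = 3815*(-3) = -11445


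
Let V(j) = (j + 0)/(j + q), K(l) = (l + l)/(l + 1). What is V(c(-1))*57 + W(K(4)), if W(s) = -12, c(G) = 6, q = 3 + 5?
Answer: 87/7 ≈ 12.429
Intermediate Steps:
q = 8
K(l) = 2*l/(1 + l) (K(l) = (2*l)/(1 + l) = 2*l/(1 + l))
V(j) = j/(8 + j) (V(j) = (j + 0)/(j + 8) = j/(8 + j))
V(c(-1))*57 + W(K(4)) = (6/(8 + 6))*57 - 12 = (6/14)*57 - 12 = (6*(1/14))*57 - 12 = (3/7)*57 - 12 = 171/7 - 12 = 87/7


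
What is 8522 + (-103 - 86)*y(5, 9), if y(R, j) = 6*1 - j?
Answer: 9089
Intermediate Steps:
y(R, j) = 6 - j
8522 + (-103 - 86)*y(5, 9) = 8522 + (-103 - 86)*(6 - 1*9) = 8522 - 189*(6 - 9) = 8522 - 189*(-3) = 8522 + 567 = 9089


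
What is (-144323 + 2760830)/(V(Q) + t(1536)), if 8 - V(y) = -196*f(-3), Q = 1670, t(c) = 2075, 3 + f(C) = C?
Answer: 2616507/907 ≈ 2884.8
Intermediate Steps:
f(C) = -3 + C
V(y) = -1168 (V(y) = 8 - (-196)*(-3 - 3) = 8 - (-196)*(-6) = 8 - 1*1176 = 8 - 1176 = -1168)
(-144323 + 2760830)/(V(Q) + t(1536)) = (-144323 + 2760830)/(-1168 + 2075) = 2616507/907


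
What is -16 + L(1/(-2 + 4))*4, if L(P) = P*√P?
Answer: -16 + √2 ≈ -14.586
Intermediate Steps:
L(P) = P^(3/2)
-16 + L(1/(-2 + 4))*4 = -16 + (1/(-2 + 4))^(3/2)*4 = -16 + (1/2)^(3/2)*4 = -16 + (½)^(3/2)*4 = -16 + (√2/4)*4 = -16 + √2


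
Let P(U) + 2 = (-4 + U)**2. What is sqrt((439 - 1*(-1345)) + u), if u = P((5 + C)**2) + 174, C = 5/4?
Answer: sqrt(815457)/16 ≈ 56.439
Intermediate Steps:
C = 5/4 (C = 5*(1/4) = 5/4 ≈ 1.2500)
P(U) = -2 + (-4 + U)**2
u = 358753/256 (u = (-2 + (-4 + (5 + 5/4)**2)**2) + 174 = (-2 + (-4 + (25/4)**2)**2) + 174 = (-2 + (-4 + 625/16)**2) + 174 = (-2 + (561/16)**2) + 174 = (-2 + 314721/256) + 174 = 314209/256 + 174 = 358753/256 ≈ 1401.4)
sqrt((439 - 1*(-1345)) + u) = sqrt((439 - 1*(-1345)) + 358753/256) = sqrt((439 + 1345) + 358753/256) = sqrt(1784 + 358753/256) = sqrt(815457/256) = sqrt(815457)/16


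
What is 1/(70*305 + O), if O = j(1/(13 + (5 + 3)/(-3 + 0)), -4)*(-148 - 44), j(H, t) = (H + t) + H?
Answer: 31/684506 ≈ 4.5288e-5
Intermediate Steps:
j(H, t) = t + 2*H
O = 22656/31 (O = (-4 + 2/(13 + (5 + 3)/(-3 + 0)))*(-148 - 44) = (-4 + 2/(13 + 8/(-3)))*(-192) = (-4 + 2/(13 + 8*(-⅓)))*(-192) = (-4 + 2/(13 - 8/3))*(-192) = (-4 + 2/(31/3))*(-192) = (-4 + 2*(3/31))*(-192) = (-4 + 6/31)*(-192) = -118/31*(-192) = 22656/31 ≈ 730.84)
1/(70*305 + O) = 1/(70*305 + 22656/31) = 1/(21350 + 22656/31) = 1/(684506/31) = 31/684506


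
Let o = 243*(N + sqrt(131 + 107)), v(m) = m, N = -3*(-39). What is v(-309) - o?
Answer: -28740 - 243*sqrt(238) ≈ -32489.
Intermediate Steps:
N = 117
o = 28431 + 243*sqrt(238) (o = 243*(117 + sqrt(131 + 107)) = 243*(117 + sqrt(238)) = 28431 + 243*sqrt(238) ≈ 32180.)
v(-309) - o = -309 - (28431 + 243*sqrt(238)) = -309 + (-28431 - 243*sqrt(238)) = -28740 - 243*sqrt(238)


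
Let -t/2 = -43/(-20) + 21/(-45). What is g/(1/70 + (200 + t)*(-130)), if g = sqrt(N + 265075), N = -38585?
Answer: -210*sqrt(226490)/5368087 ≈ -0.018618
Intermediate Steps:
t = -101/30 (t = -2*(-43/(-20) + 21/(-45)) = -2*(-43*(-1/20) + 21*(-1/45)) = -2*(43/20 - 7/15) = -2*101/60 = -101/30 ≈ -3.3667)
g = sqrt(226490) (g = sqrt(-38585 + 265075) = sqrt(226490) ≈ 475.91)
g/(1/70 + (200 + t)*(-130)) = sqrt(226490)/(1/70 + (200 - 101/30)*(-130)) = sqrt(226490)/(1/70 + (5899/30)*(-130)) = sqrt(226490)/(1/70 - 76687/3) = sqrt(226490)/(-5368087/210) = sqrt(226490)*(-210/5368087) = -210*sqrt(226490)/5368087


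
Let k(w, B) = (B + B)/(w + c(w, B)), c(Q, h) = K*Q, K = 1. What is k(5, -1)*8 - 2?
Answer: -18/5 ≈ -3.6000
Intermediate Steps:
c(Q, h) = Q (c(Q, h) = 1*Q = Q)
k(w, B) = B/w (k(w, B) = (B + B)/(w + w) = (2*B)/((2*w)) = (2*B)*(1/(2*w)) = B/w)
k(5, -1)*8 - 2 = -1/5*8 - 2 = -1*⅕*8 - 2 = -⅕*8 - 2 = -8/5 - 2 = -18/5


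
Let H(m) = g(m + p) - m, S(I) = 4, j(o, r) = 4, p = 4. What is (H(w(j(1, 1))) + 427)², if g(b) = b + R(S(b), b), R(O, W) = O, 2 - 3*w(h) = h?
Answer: 189225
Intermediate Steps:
w(h) = ⅔ - h/3
g(b) = 4 + b (g(b) = b + 4 = 4 + b)
H(m) = 8 (H(m) = (4 + (m + 4)) - m = (4 + (4 + m)) - m = (8 + m) - m = 8)
(H(w(j(1, 1))) + 427)² = (8 + 427)² = 435² = 189225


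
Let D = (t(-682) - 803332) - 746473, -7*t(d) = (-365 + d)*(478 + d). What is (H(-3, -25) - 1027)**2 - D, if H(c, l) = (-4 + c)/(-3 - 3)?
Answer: 663428203/252 ≈ 2.6327e+6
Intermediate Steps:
t(d) = -(-365 + d)*(478 + d)/7
H(c, l) = 2/3 - c/6 (H(c, l) = (-4 + c)/(-6) = (-4 + c)*(-1/6) = 2/3 - c/6)
D = -11062223/7 (D = ((174470/7 - 113/7*(-682) - 1/7*(-682)**2) - 803332) - 746473 = ((174470/7 + 77066/7 - 1/7*465124) - 803332) - 746473 = ((174470/7 + 77066/7 - 465124/7) - 803332) - 746473 = (-213588/7 - 803332) - 746473 = -5836912/7 - 746473 = -11062223/7 ≈ -1.5803e+6)
(H(-3, -25) - 1027)**2 - D = ((2/3 - 1/6*(-3)) - 1027)**2 - 1*(-11062223/7) = ((2/3 + 1/2) - 1027)**2 + 11062223/7 = (7/6 - 1027)**2 + 11062223/7 = (-6155/6)**2 + 11062223/7 = 37884025/36 + 11062223/7 = 663428203/252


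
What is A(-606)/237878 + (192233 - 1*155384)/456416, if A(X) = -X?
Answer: 4521077259/54285662624 ≈ 0.083283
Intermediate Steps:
A(-606)/237878 + (192233 - 1*155384)/456416 = -1*(-606)/237878 + (192233 - 1*155384)/456416 = 606*(1/237878) + (192233 - 155384)*(1/456416) = 303/118939 + 36849*(1/456416) = 303/118939 + 36849/456416 = 4521077259/54285662624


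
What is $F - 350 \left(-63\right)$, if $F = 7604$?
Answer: $29654$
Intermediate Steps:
$F - 350 \left(-63\right) = 7604 - 350 \left(-63\right) = 7604 - -22050 = 7604 + 22050 = 29654$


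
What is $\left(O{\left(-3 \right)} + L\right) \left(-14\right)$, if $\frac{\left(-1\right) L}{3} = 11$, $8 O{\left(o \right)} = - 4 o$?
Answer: $441$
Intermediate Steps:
$O{\left(o \right)} = - \frac{o}{2}$ ($O{\left(o \right)} = \frac{\left(-4\right) o}{8} = - \frac{o}{2}$)
$L = -33$ ($L = \left(-3\right) 11 = -33$)
$\left(O{\left(-3 \right)} + L\right) \left(-14\right) = \left(\left(- \frac{1}{2}\right) \left(-3\right) - 33\right) \left(-14\right) = \left(\frac{3}{2} - 33\right) \left(-14\right) = \left(- \frac{63}{2}\right) \left(-14\right) = 441$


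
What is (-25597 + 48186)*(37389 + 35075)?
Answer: 1636889296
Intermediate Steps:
(-25597 + 48186)*(37389 + 35075) = 22589*72464 = 1636889296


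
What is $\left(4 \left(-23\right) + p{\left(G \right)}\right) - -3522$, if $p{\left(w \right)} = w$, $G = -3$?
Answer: $3427$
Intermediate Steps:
$\left(4 \left(-23\right) + p{\left(G \right)}\right) - -3522 = \left(4 \left(-23\right) - 3\right) - -3522 = \left(-92 - 3\right) + 3522 = -95 + 3522 = 3427$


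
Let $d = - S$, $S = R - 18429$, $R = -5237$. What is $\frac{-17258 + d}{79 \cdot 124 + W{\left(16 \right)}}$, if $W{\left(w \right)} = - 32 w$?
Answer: $\frac{1602}{2321} \approx 0.69022$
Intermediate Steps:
$S = -23666$ ($S = -5237 - 18429 = -23666$)
$d = 23666$ ($d = \left(-1\right) \left(-23666\right) = 23666$)
$\frac{-17258 + d}{79 \cdot 124 + W{\left(16 \right)}} = \frac{-17258 + 23666}{79 \cdot 124 - 512} = \frac{6408}{9796 - 512} = \frac{6408}{9284} = 6408 \cdot \frac{1}{9284} = \frac{1602}{2321}$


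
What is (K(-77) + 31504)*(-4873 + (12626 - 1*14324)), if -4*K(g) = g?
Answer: -828557103/4 ≈ -2.0714e+8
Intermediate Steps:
K(g) = -g/4
(K(-77) + 31504)*(-4873 + (12626 - 1*14324)) = (-1/4*(-77) + 31504)*(-4873 + (12626 - 1*14324)) = (77/4 + 31504)*(-4873 + (12626 - 14324)) = 126093*(-4873 - 1698)/4 = (126093/4)*(-6571) = -828557103/4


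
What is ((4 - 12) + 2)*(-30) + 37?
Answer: 217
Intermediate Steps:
((4 - 12) + 2)*(-30) + 37 = (-8 + 2)*(-30) + 37 = -6*(-30) + 37 = 180 + 37 = 217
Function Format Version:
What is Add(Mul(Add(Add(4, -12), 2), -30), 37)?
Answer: 217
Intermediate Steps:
Add(Mul(Add(Add(4, -12), 2), -30), 37) = Add(Mul(Add(-8, 2), -30), 37) = Add(Mul(-6, -30), 37) = Add(180, 37) = 217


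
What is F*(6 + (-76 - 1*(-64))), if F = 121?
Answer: -726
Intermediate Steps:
F*(6 + (-76 - 1*(-64))) = 121*(6 + (-76 - 1*(-64))) = 121*(6 + (-76 + 64)) = 121*(6 - 12) = 121*(-6) = -726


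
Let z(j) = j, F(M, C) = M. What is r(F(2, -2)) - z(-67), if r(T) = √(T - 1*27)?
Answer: 67 + 5*I ≈ 67.0 + 5.0*I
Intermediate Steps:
r(T) = √(-27 + T) (r(T) = √(T - 27) = √(-27 + T))
r(F(2, -2)) - z(-67) = √(-27 + 2) - 1*(-67) = √(-25) + 67 = 5*I + 67 = 67 + 5*I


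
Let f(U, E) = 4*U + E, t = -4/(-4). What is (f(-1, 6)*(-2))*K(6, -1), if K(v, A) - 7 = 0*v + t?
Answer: -32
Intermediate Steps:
t = 1 (t = -4*(-¼) = 1)
K(v, A) = 8 (K(v, A) = 7 + (0*v + 1) = 7 + (0 + 1) = 7 + 1 = 8)
f(U, E) = E + 4*U
(f(-1, 6)*(-2))*K(6, -1) = ((6 + 4*(-1))*(-2))*8 = ((6 - 4)*(-2))*8 = (2*(-2))*8 = -4*8 = -32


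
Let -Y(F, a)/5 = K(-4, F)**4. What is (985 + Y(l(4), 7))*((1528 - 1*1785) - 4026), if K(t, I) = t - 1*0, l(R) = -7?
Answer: 1263485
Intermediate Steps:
K(t, I) = t (K(t, I) = t + 0 = t)
Y(F, a) = -1280 (Y(F, a) = -5*(-4)**4 = -5*256 = -1280)
(985 + Y(l(4), 7))*((1528 - 1*1785) - 4026) = (985 - 1280)*((1528 - 1*1785) - 4026) = -295*((1528 - 1785) - 4026) = -295*(-257 - 4026) = -295*(-4283) = 1263485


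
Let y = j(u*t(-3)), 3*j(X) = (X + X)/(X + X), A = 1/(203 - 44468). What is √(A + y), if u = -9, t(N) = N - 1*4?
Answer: √72565090/14755 ≈ 0.57733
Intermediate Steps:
t(N) = -4 + N (t(N) = N - 4 = -4 + N)
A = -1/44265 (A = 1/(-44265) = -1/44265 ≈ -2.2591e-5)
j(X) = ⅓ (j(X) = ((X + X)/(X + X))/3 = ((2*X)/((2*X)))/3 = ((2*X)*(1/(2*X)))/3 = (⅓)*1 = ⅓)
y = ⅓ ≈ 0.33333
√(A + y) = √(-1/44265 + ⅓) = √(4918/14755) = √72565090/14755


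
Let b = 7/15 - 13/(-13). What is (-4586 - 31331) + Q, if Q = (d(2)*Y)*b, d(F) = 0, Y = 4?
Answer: -35917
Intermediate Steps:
b = 22/15 (b = 7*(1/15) - 13*(-1/13) = 7/15 + 1 = 22/15 ≈ 1.4667)
Q = 0 (Q = (0*4)*(22/15) = 0*(22/15) = 0)
(-4586 - 31331) + Q = (-4586 - 31331) + 0 = -35917 + 0 = -35917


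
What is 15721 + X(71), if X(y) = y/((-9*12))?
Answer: 1697797/108 ≈ 15720.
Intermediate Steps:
X(y) = -y/108 (X(y) = y/(-108) = y*(-1/108) = -y/108)
15721 + X(71) = 15721 - 1/108*71 = 15721 - 71/108 = 1697797/108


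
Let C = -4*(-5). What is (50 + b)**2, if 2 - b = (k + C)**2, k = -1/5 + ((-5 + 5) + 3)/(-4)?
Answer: 15465658321/160000 ≈ 96660.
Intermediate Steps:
k = -19/20 (k = -1*1/5 + (0 + 3)*(-1/4) = -1/5 + 3*(-1/4) = -1/5 - 3/4 = -19/20 ≈ -0.95000)
C = 20
b = -144361/400 (b = 2 - (-19/20 + 20)**2 = 2 - (381/20)**2 = 2 - 1*145161/400 = 2 - 145161/400 = -144361/400 ≈ -360.90)
(50 + b)**2 = (50 - 144361/400)**2 = (-124361/400)**2 = 15465658321/160000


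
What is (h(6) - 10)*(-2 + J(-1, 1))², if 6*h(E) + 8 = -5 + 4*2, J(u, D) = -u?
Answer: -65/6 ≈ -10.833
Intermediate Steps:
h(E) = -⅚ (h(E) = -4/3 + (-5 + 4*2)/6 = -4/3 + (-5 + 8)/6 = -4/3 + (⅙)*3 = -4/3 + ½ = -⅚)
(h(6) - 10)*(-2 + J(-1, 1))² = (-⅚ - 10)*(-2 - 1*(-1))² = -65*(-2 + 1)²/6 = -65/6*(-1)² = -65/6*1 = -65/6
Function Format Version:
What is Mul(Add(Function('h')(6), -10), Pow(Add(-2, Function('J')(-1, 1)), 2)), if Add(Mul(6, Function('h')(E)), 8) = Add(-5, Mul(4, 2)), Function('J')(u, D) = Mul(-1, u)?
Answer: Rational(-65, 6) ≈ -10.833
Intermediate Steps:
Function('h')(E) = Rational(-5, 6) (Function('h')(E) = Add(Rational(-4, 3), Mul(Rational(1, 6), Add(-5, Mul(4, 2)))) = Add(Rational(-4, 3), Mul(Rational(1, 6), Add(-5, 8))) = Add(Rational(-4, 3), Mul(Rational(1, 6), 3)) = Add(Rational(-4, 3), Rational(1, 2)) = Rational(-5, 6))
Mul(Add(Function('h')(6), -10), Pow(Add(-2, Function('J')(-1, 1)), 2)) = Mul(Add(Rational(-5, 6), -10), Pow(Add(-2, Mul(-1, -1)), 2)) = Mul(Rational(-65, 6), Pow(Add(-2, 1), 2)) = Mul(Rational(-65, 6), Pow(-1, 2)) = Mul(Rational(-65, 6), 1) = Rational(-65, 6)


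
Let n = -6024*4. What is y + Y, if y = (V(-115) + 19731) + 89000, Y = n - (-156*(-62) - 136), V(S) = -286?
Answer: 74813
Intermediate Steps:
n = -24096
Y = -33632 (Y = -24096 - (-156*(-62) - 136) = -24096 - (9672 - 136) = -24096 - 1*9536 = -24096 - 9536 = -33632)
y = 108445 (y = (-286 + 19731) + 89000 = 19445 + 89000 = 108445)
y + Y = 108445 - 33632 = 74813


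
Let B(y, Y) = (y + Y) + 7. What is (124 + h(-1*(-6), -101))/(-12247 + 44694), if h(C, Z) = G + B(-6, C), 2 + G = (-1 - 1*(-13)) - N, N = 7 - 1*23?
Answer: 157/32447 ≈ 0.0048387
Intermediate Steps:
B(y, Y) = 7 + Y + y (B(y, Y) = (Y + y) + 7 = 7 + Y + y)
N = -16 (N = 7 - 23 = -16)
G = 26 (G = -2 + ((-1 - 1*(-13)) - 1*(-16)) = -2 + ((-1 + 13) + 16) = -2 + (12 + 16) = -2 + 28 = 26)
h(C, Z) = 27 + C (h(C, Z) = 26 + (7 + C - 6) = 26 + (1 + C) = 27 + C)
(124 + h(-1*(-6), -101))/(-12247 + 44694) = (124 + (27 - 1*(-6)))/(-12247 + 44694) = (124 + (27 + 6))/32447 = (124 + 33)*(1/32447) = 157*(1/32447) = 157/32447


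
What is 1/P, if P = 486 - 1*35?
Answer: 1/451 ≈ 0.0022173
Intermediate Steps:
P = 451 (P = 486 - 35 = 451)
1/P = 1/451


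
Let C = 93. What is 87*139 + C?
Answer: 12186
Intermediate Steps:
87*139 + C = 87*139 + 93 = 12093 + 93 = 12186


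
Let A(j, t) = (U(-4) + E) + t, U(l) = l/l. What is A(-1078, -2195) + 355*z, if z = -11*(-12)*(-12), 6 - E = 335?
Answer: -564843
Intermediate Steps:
E = -329 (E = 6 - 1*335 = 6 - 335 = -329)
U(l) = 1
A(j, t) = -328 + t (A(j, t) = (1 - 329) + t = -328 + t)
z = -1584 (z = 132*(-12) = -1584)
A(-1078, -2195) + 355*z = (-328 - 2195) + 355*(-1584) = -2523 - 562320 = -564843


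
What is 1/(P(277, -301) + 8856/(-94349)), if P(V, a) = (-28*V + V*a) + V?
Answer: -94349/8572181600 ≈ -1.1006e-5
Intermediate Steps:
P(V, a) = -27*V + V*a
1/(P(277, -301) + 8856/(-94349)) = 1/(277*(-27 - 301) + 8856/(-94349)) = 1/(277*(-328) + 8856*(-1/94349)) = 1/(-90856 - 8856/94349) = 1/(-8572181600/94349) = -94349/8572181600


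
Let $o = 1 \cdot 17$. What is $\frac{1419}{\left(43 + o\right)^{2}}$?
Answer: $\frac{473}{1200} \approx 0.39417$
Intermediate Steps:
$o = 17$
$\frac{1419}{\left(43 + o\right)^{2}} = \frac{1419}{\left(43 + 17\right)^{2}} = \frac{1419}{60^{2}} = \frac{1419}{3600} = 1419 \cdot \frac{1}{3600} = \frac{473}{1200}$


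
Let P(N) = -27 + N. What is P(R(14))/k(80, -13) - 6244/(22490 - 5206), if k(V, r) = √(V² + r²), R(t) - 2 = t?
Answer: -1561/4321 - 11*√6569/6569 ≈ -0.49698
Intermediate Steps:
R(t) = 2 + t
P(R(14))/k(80, -13) - 6244/(22490 - 5206) = (-27 + (2 + 14))/(√(80² + (-13)²)) - 6244/(22490 - 5206) = (-27 + 16)/(√(6400 + 169)) - 6244/17284 = -11*√6569/6569 - 6244*1/17284 = -11*√6569/6569 - 1561/4321 = -1561/4321 - 11*√6569/6569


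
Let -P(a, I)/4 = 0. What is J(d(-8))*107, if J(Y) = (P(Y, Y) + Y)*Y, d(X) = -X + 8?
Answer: 27392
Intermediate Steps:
d(X) = 8 - X
P(a, I) = 0 (P(a, I) = -4*0 = 0)
J(Y) = Y**2 (J(Y) = (0 + Y)*Y = Y*Y = Y**2)
J(d(-8))*107 = (8 - 1*(-8))**2*107 = (8 + 8)**2*107 = 16**2*107 = 256*107 = 27392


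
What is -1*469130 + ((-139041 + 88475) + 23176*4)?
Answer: -426992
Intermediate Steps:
-1*469130 + ((-139041 + 88475) + 23176*4) = -469130 + (-50566 + 92704) = -469130 + 42138 = -426992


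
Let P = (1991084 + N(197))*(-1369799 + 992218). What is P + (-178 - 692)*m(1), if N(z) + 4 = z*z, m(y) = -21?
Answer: -766447500239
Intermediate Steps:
N(z) = -4 + z² (N(z) = -4 + z*z = -4 + z²)
P = -766447518509 (P = (1991084 + (-4 + 197²))*(-1369799 + 992218) = (1991084 + (-4 + 38809))*(-377581) = (1991084 + 38805)*(-377581) = 2029889*(-377581) = -766447518509)
P + (-178 - 692)*m(1) = -766447518509 + (-178 - 692)*(-21) = -766447518509 - 870*(-21) = -766447518509 + 18270 = -766447500239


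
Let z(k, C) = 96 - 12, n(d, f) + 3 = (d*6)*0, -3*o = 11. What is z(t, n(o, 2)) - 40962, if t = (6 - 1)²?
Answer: -40878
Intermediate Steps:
o = -11/3 (o = -⅓*11 = -11/3 ≈ -3.6667)
n(d, f) = -3 (n(d, f) = -3 + (d*6)*0 = -3 + (6*d)*0 = -3 + 0 = -3)
t = 25 (t = 5² = 25)
z(k, C) = 84
z(t, n(o, 2)) - 40962 = 84 - 40962 = -40878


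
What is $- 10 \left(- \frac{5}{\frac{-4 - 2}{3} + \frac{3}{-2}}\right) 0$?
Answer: $0$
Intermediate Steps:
$- 10 \left(- \frac{5}{\frac{-4 - 2}{3} + \frac{3}{-2}}\right) 0 = - 10 \left(- \frac{5}{\left(-6\right) \frac{1}{3} + 3 \left(- \frac{1}{2}\right)}\right) 0 = - 10 \left(- \frac{5}{-2 - \frac{3}{2}}\right) 0 = - 10 \left(- \frac{5}{- \frac{7}{2}}\right) 0 = - 10 \left(\left(-5\right) \left(- \frac{2}{7}\right)\right) 0 = \left(-10\right) \frac{10}{7} \cdot 0 = \left(- \frac{100}{7}\right) 0 = 0$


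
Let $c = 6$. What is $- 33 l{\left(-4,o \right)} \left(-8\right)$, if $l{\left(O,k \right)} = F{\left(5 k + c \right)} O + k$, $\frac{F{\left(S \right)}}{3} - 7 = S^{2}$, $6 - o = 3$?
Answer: $-1418472$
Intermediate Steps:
$o = 3$ ($o = 6 - 3 = 3$)
$F{\left(S \right)} = 21 + 3 S^{2}$
$l{\left(O,k \right)} = k + O \left(21 + 3 \left(6 + 5 k\right)^{2}\right)$ ($l{\left(O,k \right)} = \left(21 + 3 \left(5 k + 6\right)^{2}\right) O + k = \left(21 + 3 \left(6 + 5 k\right)^{2}\right) O + k = O \left(21 + 3 \left(6 + 5 k\right)^{2}\right) + k = k + O \left(21 + 3 \left(6 + 5 k\right)^{2}\right)$)
$- 33 l{\left(-4,o \right)} \left(-8\right) = - 33 \left(3 + 3 \left(-4\right) \left(7 + \left(6 + 5 \cdot 3\right)^{2}\right)\right) \left(-8\right) = - 33 \left(3 + 3 \left(-4\right) \left(7 + \left(6 + 15\right)^{2}\right)\right) \left(-8\right) = - 33 \left(3 + 3 \left(-4\right) \left(7 + 21^{2}\right)\right) \left(-8\right) = - 33 \left(3 + 3 \left(-4\right) \left(7 + 441\right)\right) \left(-8\right) = - 33 \left(3 + 3 \left(-4\right) 448\right) \left(-8\right) = - 33 \left(3 - 5376\right) \left(-8\right) = \left(-33\right) \left(-5373\right) \left(-8\right) = 177309 \left(-8\right) = -1418472$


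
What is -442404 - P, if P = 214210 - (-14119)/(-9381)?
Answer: -6159681815/9381 ≈ -6.5661e+5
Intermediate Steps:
P = 2009489891/9381 (P = 214210 - (-14119)*(-1)/9381 = 214210 - 1*14119/9381 = 214210 - 14119/9381 = 2009489891/9381 ≈ 2.1421e+5)
-442404 - P = -442404 - 1*2009489891/9381 = -442404 - 2009489891/9381 = -6159681815/9381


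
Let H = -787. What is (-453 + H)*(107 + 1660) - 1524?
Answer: -2192604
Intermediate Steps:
(-453 + H)*(107 + 1660) - 1524 = (-453 - 787)*(107 + 1660) - 1524 = -1240*1767 - 1524 = -2191080 - 1524 = -2192604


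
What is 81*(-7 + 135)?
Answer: 10368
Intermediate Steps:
81*(-7 + 135) = 81*128 = 10368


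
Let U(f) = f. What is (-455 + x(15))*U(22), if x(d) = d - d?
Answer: -10010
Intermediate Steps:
x(d) = 0
(-455 + x(15))*U(22) = (-455 + 0)*22 = -455*22 = -10010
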